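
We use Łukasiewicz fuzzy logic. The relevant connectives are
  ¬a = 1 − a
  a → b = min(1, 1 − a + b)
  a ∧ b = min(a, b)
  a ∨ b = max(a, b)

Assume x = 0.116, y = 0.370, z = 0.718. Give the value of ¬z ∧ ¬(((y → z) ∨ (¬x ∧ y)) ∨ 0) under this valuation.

¬z = 1 − 0.718 = 0.282
y → z = min(1, 1 − 0.370 + 0.718) = min(1, 1.348) = 1.000
¬x = 1 − 0.116 = 0.884
¬x ∧ y = min(0.884, 0.370) = 0.370
(y → z) ∨ (¬x ∧ y) = max(1.000, 0.370) = 1.000
((y → z) ∨ (¬x ∧ y)) ∨ 0 = max(1.000, 0.000) = 1.000
¬(((y → z) ∨ (¬x ∧ y)) ∨ 0) = 1 − 1.000 = 0.000
¬z ∧ ¬(((y → z) ∨ (¬x ∧ y)) ∨ 0) = min(0.282, 0.000) = 0.000

0.000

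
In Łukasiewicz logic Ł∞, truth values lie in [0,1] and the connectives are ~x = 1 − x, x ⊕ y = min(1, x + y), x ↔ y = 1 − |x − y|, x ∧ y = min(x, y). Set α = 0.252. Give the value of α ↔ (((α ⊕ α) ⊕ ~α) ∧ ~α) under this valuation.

0.504

α ⊕ α = min(1, 0.252 + 0.252) = min(1, 0.504) = 0.504
~α = 1 − 0.252 = 0.748
(α ⊕ α) ⊕ ~α = min(1, 0.504 + 0.748) = min(1, 1.252) = 1.000
((α ⊕ α) ⊕ ~α) ∧ ~α = min(1.000, 0.748) = 0.748
α ↔ (((α ⊕ α) ⊕ ~α) ∧ ~α) = 1 − |0.252 − 0.748| = 1 − 0.496 = 0.504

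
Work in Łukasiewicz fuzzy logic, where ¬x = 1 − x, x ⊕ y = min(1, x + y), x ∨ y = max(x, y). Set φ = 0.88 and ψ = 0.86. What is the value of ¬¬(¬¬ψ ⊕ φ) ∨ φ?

1.00

¬ψ = 1 − 0.86 = 0.14
¬¬ψ = 1 − 0.14 = 0.86
¬¬ψ ⊕ φ = min(1, 0.86 + 0.88) = min(1, 1.74) = 1.00
¬(¬¬ψ ⊕ φ) = 1 − 1.00 = 0.00
¬¬(¬¬ψ ⊕ φ) = 1 − 0.00 = 1.00
¬¬(¬¬ψ ⊕ φ) ∨ φ = max(1.00, 0.88) = 1.00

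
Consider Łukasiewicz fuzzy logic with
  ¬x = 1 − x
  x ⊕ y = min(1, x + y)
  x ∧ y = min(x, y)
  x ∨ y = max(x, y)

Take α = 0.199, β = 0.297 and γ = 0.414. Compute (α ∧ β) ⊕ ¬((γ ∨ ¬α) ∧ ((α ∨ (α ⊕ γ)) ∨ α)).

0.586

α ∧ β = min(0.199, 0.297) = 0.199
¬α = 1 − 0.199 = 0.801
γ ∨ ¬α = max(0.414, 0.801) = 0.801
α ⊕ γ = min(1, 0.199 + 0.414) = min(1, 0.613) = 0.613
α ∨ (α ⊕ γ) = max(0.199, 0.613) = 0.613
(α ∨ (α ⊕ γ)) ∨ α = max(0.613, 0.199) = 0.613
(γ ∨ ¬α) ∧ ((α ∨ (α ⊕ γ)) ∨ α) = min(0.801, 0.613) = 0.613
¬((γ ∨ ¬α) ∧ ((α ∨ (α ⊕ γ)) ∨ α)) = 1 − 0.613 = 0.387
(α ∧ β) ⊕ ¬((γ ∨ ¬α) ∧ ((α ∨ (α ⊕ γ)) ∨ α)) = min(1, 0.199 + 0.387) = min(1, 0.586) = 0.586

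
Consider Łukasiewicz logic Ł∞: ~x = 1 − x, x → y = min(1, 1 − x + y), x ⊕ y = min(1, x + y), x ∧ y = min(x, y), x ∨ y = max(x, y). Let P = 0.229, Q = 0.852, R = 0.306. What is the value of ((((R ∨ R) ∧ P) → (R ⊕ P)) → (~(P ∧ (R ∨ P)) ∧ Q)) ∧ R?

0.306

R ∨ R = max(0.306, 0.306) = 0.306
(R ∨ R) ∧ P = min(0.306, 0.229) = 0.229
R ⊕ P = min(1, 0.306 + 0.229) = min(1, 0.535) = 0.535
((R ∨ R) ∧ P) → (R ⊕ P) = min(1, 1 − 0.229 + 0.535) = min(1, 1.306) = 1.000
R ∨ P = max(0.306, 0.229) = 0.306
P ∧ (R ∨ P) = min(0.229, 0.306) = 0.229
~(P ∧ (R ∨ P)) = 1 − 0.229 = 0.771
~(P ∧ (R ∨ P)) ∧ Q = min(0.771, 0.852) = 0.771
(((R ∨ R) ∧ P) → (R ⊕ P)) → (~(P ∧ (R ∨ P)) ∧ Q) = min(1, 1 − 1.000 + 0.771) = min(1, 0.771) = 0.771
((((R ∨ R) ∧ P) → (R ⊕ P)) → (~(P ∧ (R ∨ P)) ∧ Q)) ∧ R = min(0.771, 0.306) = 0.306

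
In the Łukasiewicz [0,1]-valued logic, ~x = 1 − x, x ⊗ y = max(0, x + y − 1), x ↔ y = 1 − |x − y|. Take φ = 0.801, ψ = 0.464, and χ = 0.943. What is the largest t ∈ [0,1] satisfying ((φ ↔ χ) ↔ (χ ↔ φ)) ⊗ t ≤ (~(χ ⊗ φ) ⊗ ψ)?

φ ↔ χ = 1 − |0.801 − 0.943| = 1 − 0.142 = 0.858
χ ↔ φ = 1 − |0.943 − 0.801| = 1 − 0.142 = 0.858
(φ ↔ χ) ↔ (χ ↔ φ) = 1 − |0.858 − 0.858| = 1 − 0.000 = 1.000
So the left factor is (φ ↔ χ) ↔ (χ ↔ φ) = 1.000.
χ ⊗ φ = max(0, 0.943 + 0.801 − 1) = max(0, 0.744) = 0.744
~(χ ⊗ φ) = 1 − 0.744 = 0.256
~(χ ⊗ φ) ⊗ ψ = max(0, 0.256 + 0.464 − 1) = max(0, -0.280) = 0.000
So the right-hand bound is ~(χ ⊗ φ) ⊗ ψ = 0.000.
The residuum of the Łukasiewicz t-norm gives the supremum: min(1, 1 − 1.000 + 0.000).
1 − 1.000 + 0.000 = 0.000, so t = min(1, 0.000) = 0.000.
Check: 1.000 ⊗ 0.000 = max(0, 0.000) = 0.000 ≤ 0.000.

0.000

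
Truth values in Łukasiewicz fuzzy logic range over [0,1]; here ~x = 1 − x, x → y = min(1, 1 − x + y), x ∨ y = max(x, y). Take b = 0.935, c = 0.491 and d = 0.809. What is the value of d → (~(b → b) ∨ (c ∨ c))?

0.682

b → b = min(1, 1 − 0.935 + 0.935) = min(1, 1.000) = 1.000
~(b → b) = 1 − 1.000 = 0.000
c ∨ c = max(0.491, 0.491) = 0.491
~(b → b) ∨ (c ∨ c) = max(0.000, 0.491) = 0.491
d → (~(b → b) ∨ (c ∨ c)) = min(1, 1 − 0.809 + 0.491) = min(1, 0.682) = 0.682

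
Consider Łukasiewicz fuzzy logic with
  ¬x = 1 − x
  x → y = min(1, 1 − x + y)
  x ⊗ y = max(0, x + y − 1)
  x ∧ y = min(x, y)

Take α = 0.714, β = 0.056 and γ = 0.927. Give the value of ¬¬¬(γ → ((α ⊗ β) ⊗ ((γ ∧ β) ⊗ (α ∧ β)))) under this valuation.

α ⊗ β = max(0, 0.714 + 0.056 − 1) = max(0, -0.230) = 0.000
γ ∧ β = min(0.927, 0.056) = 0.056
α ∧ β = min(0.714, 0.056) = 0.056
(γ ∧ β) ⊗ (α ∧ β) = max(0, 0.056 + 0.056 − 1) = max(0, -0.888) = 0.000
(α ⊗ β) ⊗ ((γ ∧ β) ⊗ (α ∧ β)) = max(0, 0.000 + 0.000 − 1) = max(0, -1.000) = 0.000
γ → ((α ⊗ β) ⊗ ((γ ∧ β) ⊗ (α ∧ β))) = min(1, 1 − 0.927 + 0.000) = min(1, 0.073) = 0.073
¬(γ → ((α ⊗ β) ⊗ ((γ ∧ β) ⊗ (α ∧ β)))) = 1 − 0.073 = 0.927
¬¬(γ → ((α ⊗ β) ⊗ ((γ ∧ β) ⊗ (α ∧ β)))) = 1 − 0.927 = 0.073
¬¬¬(γ → ((α ⊗ β) ⊗ ((γ ∧ β) ⊗ (α ∧ β)))) = 1 − 0.073 = 0.927

0.927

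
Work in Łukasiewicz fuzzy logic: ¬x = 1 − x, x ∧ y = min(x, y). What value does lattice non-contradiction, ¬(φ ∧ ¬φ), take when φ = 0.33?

¬φ = 1 − 0.33 = 0.67
φ ∧ ¬φ = min(0.33, 0.67) = 0.33
¬(φ ∧ ¬φ) = 1 − 0.33 = 0.67
(The value 0.67 < 1 shows this instance is not satisfied; not a Ł∞-tautology — its value is 1 − min(a, 1−a).)

0.67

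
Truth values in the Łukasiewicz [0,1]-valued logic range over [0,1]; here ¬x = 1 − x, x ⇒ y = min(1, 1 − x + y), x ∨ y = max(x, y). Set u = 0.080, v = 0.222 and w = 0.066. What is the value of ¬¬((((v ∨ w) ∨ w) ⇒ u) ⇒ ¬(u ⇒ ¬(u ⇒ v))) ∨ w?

v ∨ w = max(0.222, 0.066) = 0.222
(v ∨ w) ∨ w = max(0.222, 0.066) = 0.222
((v ∨ w) ∨ w) ⇒ u = min(1, 1 − 0.222 + 0.080) = min(1, 0.858) = 0.858
u ⇒ v = min(1, 1 − 0.080 + 0.222) = min(1, 1.142) = 1.000
¬(u ⇒ v) = 1 − 1.000 = 0.000
u ⇒ ¬(u ⇒ v) = min(1, 1 − 0.080 + 0.000) = min(1, 0.920) = 0.920
¬(u ⇒ ¬(u ⇒ v)) = 1 − 0.920 = 0.080
(((v ∨ w) ∨ w) ⇒ u) ⇒ ¬(u ⇒ ¬(u ⇒ v)) = min(1, 1 − 0.858 + 0.080) = min(1, 0.222) = 0.222
¬((((v ∨ w) ∨ w) ⇒ u) ⇒ ¬(u ⇒ ¬(u ⇒ v))) = 1 − 0.222 = 0.778
¬¬((((v ∨ w) ∨ w) ⇒ u) ⇒ ¬(u ⇒ ¬(u ⇒ v))) = 1 − 0.778 = 0.222
¬¬((((v ∨ w) ∨ w) ⇒ u) ⇒ ¬(u ⇒ ¬(u ⇒ v))) ∨ w = max(0.222, 0.066) = 0.222

0.222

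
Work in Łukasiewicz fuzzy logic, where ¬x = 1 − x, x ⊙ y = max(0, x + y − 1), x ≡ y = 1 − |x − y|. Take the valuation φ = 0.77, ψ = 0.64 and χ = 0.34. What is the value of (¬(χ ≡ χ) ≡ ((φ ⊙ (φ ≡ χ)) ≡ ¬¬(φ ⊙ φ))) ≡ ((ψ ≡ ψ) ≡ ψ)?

χ ≡ χ = 1 − |0.34 − 0.34| = 1 − 0.00 = 1.00
¬(χ ≡ χ) = 1 − 1.00 = 0.00
φ ≡ χ = 1 − |0.77 − 0.34| = 1 − 0.43 = 0.57
φ ⊙ (φ ≡ χ) = max(0, 0.77 + 0.57 − 1) = max(0, 0.34) = 0.34
φ ⊙ φ = max(0, 0.77 + 0.77 − 1) = max(0, 0.54) = 0.54
¬(φ ⊙ φ) = 1 − 0.54 = 0.46
¬¬(φ ⊙ φ) = 1 − 0.46 = 0.54
(φ ⊙ (φ ≡ χ)) ≡ ¬¬(φ ⊙ φ) = 1 − |0.34 − 0.54| = 1 − 0.20 = 0.80
¬(χ ≡ χ) ≡ ((φ ⊙ (φ ≡ χ)) ≡ ¬¬(φ ⊙ φ)) = 1 − |0.00 − 0.80| = 1 − 0.80 = 0.20
ψ ≡ ψ = 1 − |0.64 − 0.64| = 1 − 0.00 = 1.00
(ψ ≡ ψ) ≡ ψ = 1 − |1.00 − 0.64| = 1 − 0.36 = 0.64
(¬(χ ≡ χ) ≡ ((φ ⊙ (φ ≡ χ)) ≡ ¬¬(φ ⊙ φ))) ≡ ((ψ ≡ ψ) ≡ ψ) = 1 − |0.20 − 0.64| = 1 − 0.44 = 0.56

0.56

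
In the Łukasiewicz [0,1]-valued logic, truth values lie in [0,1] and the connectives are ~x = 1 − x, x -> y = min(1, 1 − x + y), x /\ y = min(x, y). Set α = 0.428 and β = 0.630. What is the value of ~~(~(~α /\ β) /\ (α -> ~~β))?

0.428

~α = 1 − 0.428 = 0.572
~α /\ β = min(0.572, 0.630) = 0.572
~(~α /\ β) = 1 − 0.572 = 0.428
~β = 1 − 0.630 = 0.370
~~β = 1 − 0.370 = 0.630
α -> ~~β = min(1, 1 − 0.428 + 0.630) = min(1, 1.202) = 1.000
~(~α /\ β) /\ (α -> ~~β) = min(0.428, 1.000) = 0.428
~(~(~α /\ β) /\ (α -> ~~β)) = 1 − 0.428 = 0.572
~~(~(~α /\ β) /\ (α -> ~~β)) = 1 − 0.572 = 0.428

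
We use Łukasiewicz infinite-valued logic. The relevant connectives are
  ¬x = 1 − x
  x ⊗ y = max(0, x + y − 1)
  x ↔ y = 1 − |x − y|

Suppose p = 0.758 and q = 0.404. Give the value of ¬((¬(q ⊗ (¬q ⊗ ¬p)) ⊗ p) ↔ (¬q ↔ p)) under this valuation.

0.080

¬q = 1 − 0.404 = 0.596
¬p = 1 − 0.758 = 0.242
¬q ⊗ ¬p = max(0, 0.596 + 0.242 − 1) = max(0, -0.162) = 0.000
q ⊗ (¬q ⊗ ¬p) = max(0, 0.404 + 0.000 − 1) = max(0, -0.596) = 0.000
¬(q ⊗ (¬q ⊗ ¬p)) = 1 − 0.000 = 1.000
¬(q ⊗ (¬q ⊗ ¬p)) ⊗ p = max(0, 1.000 + 0.758 − 1) = max(0, 0.758) = 0.758
¬q ↔ p = 1 − |0.596 − 0.758| = 1 − 0.162 = 0.838
(¬(q ⊗ (¬q ⊗ ¬p)) ⊗ p) ↔ (¬q ↔ p) = 1 − |0.758 − 0.838| = 1 − 0.080 = 0.920
¬((¬(q ⊗ (¬q ⊗ ¬p)) ⊗ p) ↔ (¬q ↔ p)) = 1 − 0.920 = 0.080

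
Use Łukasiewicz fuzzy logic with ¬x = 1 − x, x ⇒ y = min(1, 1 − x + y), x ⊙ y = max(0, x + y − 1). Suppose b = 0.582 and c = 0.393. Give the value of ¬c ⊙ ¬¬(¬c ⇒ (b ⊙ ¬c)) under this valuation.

0.189

¬c = 1 − 0.393 = 0.607
b ⊙ ¬c = max(0, 0.582 + 0.607 − 1) = max(0, 0.189) = 0.189
¬c ⇒ (b ⊙ ¬c) = min(1, 1 − 0.607 + 0.189) = min(1, 0.582) = 0.582
¬(¬c ⇒ (b ⊙ ¬c)) = 1 − 0.582 = 0.418
¬¬(¬c ⇒ (b ⊙ ¬c)) = 1 − 0.418 = 0.582
¬c ⊙ ¬¬(¬c ⇒ (b ⊙ ¬c)) = max(0, 0.607 + 0.582 − 1) = max(0, 0.189) = 0.189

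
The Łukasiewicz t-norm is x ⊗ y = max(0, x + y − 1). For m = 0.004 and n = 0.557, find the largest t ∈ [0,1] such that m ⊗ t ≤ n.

1.000

The residuum of the Łukasiewicz t-norm gives the supremum: min(1, 1 − 0.004 + 0.557).
1 − 0.004 + 0.557 = 1.553, so t = min(1, 1.553) = 1.000.
Check: 0.004 ⊗ 1.000 = max(0, 0.004) = 0.004 ≤ 0.557.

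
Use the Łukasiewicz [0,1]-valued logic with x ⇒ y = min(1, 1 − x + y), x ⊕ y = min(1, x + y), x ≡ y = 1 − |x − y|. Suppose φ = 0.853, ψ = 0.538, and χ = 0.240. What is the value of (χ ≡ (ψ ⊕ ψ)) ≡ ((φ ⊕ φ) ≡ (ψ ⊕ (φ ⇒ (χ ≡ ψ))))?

ψ ⊕ ψ = min(1, 0.538 + 0.538) = min(1, 1.076) = 1.000
χ ≡ (ψ ⊕ ψ) = 1 − |0.240 − 1.000| = 1 − 0.760 = 0.240
φ ⊕ φ = min(1, 0.853 + 0.853) = min(1, 1.706) = 1.000
χ ≡ ψ = 1 − |0.240 − 0.538| = 1 − 0.298 = 0.702
φ ⇒ (χ ≡ ψ) = min(1, 1 − 0.853 + 0.702) = min(1, 0.849) = 0.849
ψ ⊕ (φ ⇒ (χ ≡ ψ)) = min(1, 0.538 + 0.849) = min(1, 1.387) = 1.000
(φ ⊕ φ) ≡ (ψ ⊕ (φ ⇒ (χ ≡ ψ))) = 1 − |1.000 − 1.000| = 1 − 0.000 = 1.000
(χ ≡ (ψ ⊕ ψ)) ≡ ((φ ⊕ φ) ≡ (ψ ⊕ (φ ⇒ (χ ≡ ψ)))) = 1 − |0.240 − 1.000| = 1 − 0.760 = 0.240

0.240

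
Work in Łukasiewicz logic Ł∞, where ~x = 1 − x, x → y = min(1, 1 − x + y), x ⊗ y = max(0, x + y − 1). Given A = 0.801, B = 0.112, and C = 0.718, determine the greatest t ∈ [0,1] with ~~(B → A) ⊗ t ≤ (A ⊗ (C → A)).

0.801

B → A = min(1, 1 − 0.112 + 0.801) = min(1, 1.689) = 1.000
~(B → A) = 1 − 1.000 = 0.000
~~(B → A) = 1 − 0.000 = 1.000
So the left factor is ~~(B → A) = 1.000.
C → A = min(1, 1 − 0.718 + 0.801) = min(1, 1.083) = 1.000
A ⊗ (C → A) = max(0, 0.801 + 1.000 − 1) = max(0, 0.801) = 0.801
So the right-hand bound is A ⊗ (C → A) = 0.801.
The residuum of the Łukasiewicz t-norm gives the supremum: min(1, 1 − 1.000 + 0.801).
1 − 1.000 + 0.801 = 0.801, so t = min(1, 0.801) = 0.801.
Check: 1.000 ⊗ 0.801 = max(0, 0.801) = 0.801 ≤ 0.801.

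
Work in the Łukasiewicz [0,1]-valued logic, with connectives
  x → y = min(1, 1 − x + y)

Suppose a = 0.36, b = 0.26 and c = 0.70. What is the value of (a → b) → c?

0.80

a → b = min(1, 1 − 0.36 + 0.26) = min(1, 0.90) = 0.90
(a → b) → c = min(1, 1 − 0.90 + 0.70) = min(1, 0.80) = 0.80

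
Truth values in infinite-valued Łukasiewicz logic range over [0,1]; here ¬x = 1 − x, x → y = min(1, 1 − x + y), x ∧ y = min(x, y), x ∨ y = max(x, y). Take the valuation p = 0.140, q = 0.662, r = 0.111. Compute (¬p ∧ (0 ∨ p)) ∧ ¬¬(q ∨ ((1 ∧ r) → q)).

0.140

¬p = 1 − 0.140 = 0.860
0 ∨ p = max(0.000, 0.140) = 0.140
¬p ∧ (0 ∨ p) = min(0.860, 0.140) = 0.140
1 ∧ r = min(1.000, 0.111) = 0.111
(1 ∧ r) → q = min(1, 1 − 0.111 + 0.662) = min(1, 1.551) = 1.000
q ∨ ((1 ∧ r) → q) = max(0.662, 1.000) = 1.000
¬(q ∨ ((1 ∧ r) → q)) = 1 − 1.000 = 0.000
¬¬(q ∨ ((1 ∧ r) → q)) = 1 − 0.000 = 1.000
(¬p ∧ (0 ∨ p)) ∧ ¬¬(q ∨ ((1 ∧ r) → q)) = min(0.140, 1.000) = 0.140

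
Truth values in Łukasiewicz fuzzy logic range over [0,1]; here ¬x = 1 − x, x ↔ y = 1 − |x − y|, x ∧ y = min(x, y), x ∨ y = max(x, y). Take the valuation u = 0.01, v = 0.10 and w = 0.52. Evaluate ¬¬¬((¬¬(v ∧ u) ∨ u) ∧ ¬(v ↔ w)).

0.99

v ∧ u = min(0.10, 0.01) = 0.01
¬(v ∧ u) = 1 − 0.01 = 0.99
¬¬(v ∧ u) = 1 − 0.99 = 0.01
¬¬(v ∧ u) ∨ u = max(0.01, 0.01) = 0.01
v ↔ w = 1 − |0.10 − 0.52| = 1 − 0.42 = 0.58
¬(v ↔ w) = 1 − 0.58 = 0.42
(¬¬(v ∧ u) ∨ u) ∧ ¬(v ↔ w) = min(0.01, 0.42) = 0.01
¬((¬¬(v ∧ u) ∨ u) ∧ ¬(v ↔ w)) = 1 − 0.01 = 0.99
¬¬((¬¬(v ∧ u) ∨ u) ∧ ¬(v ↔ w)) = 1 − 0.99 = 0.01
¬¬¬((¬¬(v ∧ u) ∨ u) ∧ ¬(v ↔ w)) = 1 − 0.01 = 0.99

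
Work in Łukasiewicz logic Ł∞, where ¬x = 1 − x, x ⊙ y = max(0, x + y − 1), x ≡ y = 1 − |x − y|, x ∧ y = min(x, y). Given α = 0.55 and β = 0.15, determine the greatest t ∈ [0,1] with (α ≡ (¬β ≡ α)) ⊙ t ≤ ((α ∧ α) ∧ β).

¬β = 1 − 0.15 = 0.85
¬β ≡ α = 1 − |0.85 − 0.55| = 1 − 0.30 = 0.70
α ≡ (¬β ≡ α) = 1 − |0.55 − 0.70| = 1 − 0.15 = 0.85
So the left factor is α ≡ (¬β ≡ α) = 0.85.
α ∧ α = min(0.55, 0.55) = 0.55
(α ∧ α) ∧ β = min(0.55, 0.15) = 0.15
So the right-hand bound is (α ∧ α) ∧ β = 0.15.
The residuum of the Łukasiewicz t-norm gives the supremum: min(1, 1 − 0.85 + 0.15).
1 − 0.85 + 0.15 = 0.30, so t = min(1, 0.30) = 0.30.
Check: 0.85 ⊙ 0.30 = max(0, 0.15) = 0.15 ≤ 0.15.

0.30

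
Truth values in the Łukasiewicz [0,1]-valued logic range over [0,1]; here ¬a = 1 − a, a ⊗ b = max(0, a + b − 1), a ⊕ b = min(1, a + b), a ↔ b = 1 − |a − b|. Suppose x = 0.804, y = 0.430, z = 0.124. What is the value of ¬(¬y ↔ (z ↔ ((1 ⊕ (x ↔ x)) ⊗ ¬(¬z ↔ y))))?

0.108

¬y = 1 − 0.430 = 0.570
x ↔ x = 1 − |0.804 − 0.804| = 1 − 0.000 = 1.000
1 ⊕ (x ↔ x) = min(1, 1.000 + 1.000) = min(1, 2.000) = 1.000
¬z = 1 − 0.124 = 0.876
¬z ↔ y = 1 − |0.876 − 0.430| = 1 − 0.446 = 0.554
¬(¬z ↔ y) = 1 − 0.554 = 0.446
(1 ⊕ (x ↔ x)) ⊗ ¬(¬z ↔ y) = max(0, 1.000 + 0.446 − 1) = max(0, 0.446) = 0.446
z ↔ ((1 ⊕ (x ↔ x)) ⊗ ¬(¬z ↔ y)) = 1 − |0.124 − 0.446| = 1 − 0.322 = 0.678
¬y ↔ (z ↔ ((1 ⊕ (x ↔ x)) ⊗ ¬(¬z ↔ y))) = 1 − |0.570 − 0.678| = 1 − 0.108 = 0.892
¬(¬y ↔ (z ↔ ((1 ⊕ (x ↔ x)) ⊗ ¬(¬z ↔ y)))) = 1 − 0.892 = 0.108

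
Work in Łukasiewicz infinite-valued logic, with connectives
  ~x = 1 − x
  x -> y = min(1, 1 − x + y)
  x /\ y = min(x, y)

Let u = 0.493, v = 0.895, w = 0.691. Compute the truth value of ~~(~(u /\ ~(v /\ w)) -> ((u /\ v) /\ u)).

v /\ w = min(0.895, 0.691) = 0.691
~(v /\ w) = 1 − 0.691 = 0.309
u /\ ~(v /\ w) = min(0.493, 0.309) = 0.309
~(u /\ ~(v /\ w)) = 1 − 0.309 = 0.691
u /\ v = min(0.493, 0.895) = 0.493
(u /\ v) /\ u = min(0.493, 0.493) = 0.493
~(u /\ ~(v /\ w)) -> ((u /\ v) /\ u) = min(1, 1 − 0.691 + 0.493) = min(1, 0.802) = 0.802
~(~(u /\ ~(v /\ w)) -> ((u /\ v) /\ u)) = 1 − 0.802 = 0.198
~~(~(u /\ ~(v /\ w)) -> ((u /\ v) /\ u)) = 1 − 0.198 = 0.802

0.802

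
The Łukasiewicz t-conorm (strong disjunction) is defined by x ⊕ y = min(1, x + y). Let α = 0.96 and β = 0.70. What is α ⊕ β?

1.00

α ⊕ β = min(1, 0.96 + 0.70) = min(1, 1.66) = 1.00
For comparison, the Gödel t-conorm max(x, y) would give 0.96.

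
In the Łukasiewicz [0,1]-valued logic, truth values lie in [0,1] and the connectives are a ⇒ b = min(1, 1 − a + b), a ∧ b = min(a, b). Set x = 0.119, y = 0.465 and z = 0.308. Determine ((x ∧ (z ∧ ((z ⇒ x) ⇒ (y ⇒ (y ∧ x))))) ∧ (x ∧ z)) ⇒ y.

1.000

z ⇒ x = min(1, 1 − 0.308 + 0.119) = min(1, 0.811) = 0.811
y ∧ x = min(0.465, 0.119) = 0.119
y ⇒ (y ∧ x) = min(1, 1 − 0.465 + 0.119) = min(1, 0.654) = 0.654
(z ⇒ x) ⇒ (y ⇒ (y ∧ x)) = min(1, 1 − 0.811 + 0.654) = min(1, 0.843) = 0.843
z ∧ ((z ⇒ x) ⇒ (y ⇒ (y ∧ x))) = min(0.308, 0.843) = 0.308
x ∧ (z ∧ ((z ⇒ x) ⇒ (y ⇒ (y ∧ x)))) = min(0.119, 0.308) = 0.119
x ∧ z = min(0.119, 0.308) = 0.119
(x ∧ (z ∧ ((z ⇒ x) ⇒ (y ⇒ (y ∧ x))))) ∧ (x ∧ z) = min(0.119, 0.119) = 0.119
((x ∧ (z ∧ ((z ⇒ x) ⇒ (y ⇒ (y ∧ x))))) ∧ (x ∧ z)) ⇒ y = min(1, 1 − 0.119 + 0.465) = min(1, 1.346) = 1.000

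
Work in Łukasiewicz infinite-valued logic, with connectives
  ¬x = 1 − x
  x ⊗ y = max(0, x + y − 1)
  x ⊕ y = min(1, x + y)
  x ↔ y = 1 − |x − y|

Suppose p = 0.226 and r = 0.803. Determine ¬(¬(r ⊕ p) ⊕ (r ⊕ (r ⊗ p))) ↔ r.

0.365

r ⊕ p = min(1, 0.803 + 0.226) = min(1, 1.029) = 1.000
¬(r ⊕ p) = 1 − 1.000 = 0.000
r ⊗ p = max(0, 0.803 + 0.226 − 1) = max(0, 0.029) = 0.029
r ⊕ (r ⊗ p) = min(1, 0.803 + 0.029) = min(1, 0.832) = 0.832
¬(r ⊕ p) ⊕ (r ⊕ (r ⊗ p)) = min(1, 0.000 + 0.832) = min(1, 0.832) = 0.832
¬(¬(r ⊕ p) ⊕ (r ⊕ (r ⊗ p))) = 1 − 0.832 = 0.168
¬(¬(r ⊕ p) ⊕ (r ⊕ (r ⊗ p))) ↔ r = 1 − |0.168 − 0.803| = 1 − 0.635 = 0.365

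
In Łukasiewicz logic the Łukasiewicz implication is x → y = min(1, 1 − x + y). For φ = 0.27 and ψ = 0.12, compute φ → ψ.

0.85

φ → ψ = min(1, 1 − 0.27 + 0.12) = min(1, 0.85) = 0.85
For comparison, the Gödel implication (1 if x ≤ y else y) would give 0.12.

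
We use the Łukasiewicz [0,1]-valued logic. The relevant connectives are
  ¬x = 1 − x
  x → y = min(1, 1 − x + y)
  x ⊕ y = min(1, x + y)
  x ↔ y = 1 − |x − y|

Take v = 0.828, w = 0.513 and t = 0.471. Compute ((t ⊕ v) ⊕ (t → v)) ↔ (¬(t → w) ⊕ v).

0.828

t ⊕ v = min(1, 0.471 + 0.828) = min(1, 1.299) = 1.000
t → v = min(1, 1 − 0.471 + 0.828) = min(1, 1.357) = 1.000
(t ⊕ v) ⊕ (t → v) = min(1, 1.000 + 1.000) = min(1, 2.000) = 1.000
t → w = min(1, 1 − 0.471 + 0.513) = min(1, 1.042) = 1.000
¬(t → w) = 1 − 1.000 = 0.000
¬(t → w) ⊕ v = min(1, 0.000 + 0.828) = min(1, 0.828) = 0.828
((t ⊕ v) ⊕ (t → v)) ↔ (¬(t → w) ⊕ v) = 1 − |1.000 − 0.828| = 1 − 0.172 = 0.828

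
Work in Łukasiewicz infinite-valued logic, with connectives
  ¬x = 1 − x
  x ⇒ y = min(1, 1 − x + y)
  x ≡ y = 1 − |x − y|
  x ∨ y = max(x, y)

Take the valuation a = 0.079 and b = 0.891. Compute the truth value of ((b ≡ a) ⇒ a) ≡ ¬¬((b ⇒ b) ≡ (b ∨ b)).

b ≡ a = 1 − |0.891 − 0.079| = 1 − 0.812 = 0.188
(b ≡ a) ⇒ a = min(1, 1 − 0.188 + 0.079) = min(1, 0.891) = 0.891
b ⇒ b = min(1, 1 − 0.891 + 0.891) = min(1, 1.000) = 1.000
b ∨ b = max(0.891, 0.891) = 0.891
(b ⇒ b) ≡ (b ∨ b) = 1 − |1.000 − 0.891| = 1 − 0.109 = 0.891
¬((b ⇒ b) ≡ (b ∨ b)) = 1 − 0.891 = 0.109
¬¬((b ⇒ b) ≡ (b ∨ b)) = 1 − 0.109 = 0.891
((b ≡ a) ⇒ a) ≡ ¬¬((b ⇒ b) ≡ (b ∨ b)) = 1 − |0.891 − 0.891| = 1 − 0.000 = 1.000

1.000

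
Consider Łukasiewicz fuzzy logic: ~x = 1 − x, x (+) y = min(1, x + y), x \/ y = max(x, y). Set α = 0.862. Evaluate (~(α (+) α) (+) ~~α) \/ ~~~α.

α (+) α = min(1, 0.862 + 0.862) = min(1, 1.724) = 1.000
~(α (+) α) = 1 − 1.000 = 0.000
~α = 1 − 0.862 = 0.138
~~α = 1 − 0.138 = 0.862
~(α (+) α) (+) ~~α = min(1, 0.000 + 0.862) = min(1, 0.862) = 0.862
~~~α = 1 − 0.862 = 0.138
(~(α (+) α) (+) ~~α) \/ ~~~α = max(0.862, 0.138) = 0.862

0.862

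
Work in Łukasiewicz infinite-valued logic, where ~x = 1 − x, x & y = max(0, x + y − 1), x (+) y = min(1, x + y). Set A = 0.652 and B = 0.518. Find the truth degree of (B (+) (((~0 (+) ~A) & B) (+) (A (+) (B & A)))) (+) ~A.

1.000

~0 = 1 − 0.000 = 1.000
~A = 1 − 0.652 = 0.348
~0 (+) ~A = min(1, 1.000 + 0.348) = min(1, 1.348) = 1.000
(~0 (+) ~A) & B = max(0, 1.000 + 0.518 − 1) = max(0, 0.518) = 0.518
B & A = max(0, 0.518 + 0.652 − 1) = max(0, 0.170) = 0.170
A (+) (B & A) = min(1, 0.652 + 0.170) = min(1, 0.822) = 0.822
((~0 (+) ~A) & B) (+) (A (+) (B & A)) = min(1, 0.518 + 0.822) = min(1, 1.340) = 1.000
B (+) (((~0 (+) ~A) & B) (+) (A (+) (B & A))) = min(1, 0.518 + 1.000) = min(1, 1.518) = 1.000
(B (+) (((~0 (+) ~A) & B) (+) (A (+) (B & A)))) (+) ~A = min(1, 1.000 + 0.348) = min(1, 1.348) = 1.000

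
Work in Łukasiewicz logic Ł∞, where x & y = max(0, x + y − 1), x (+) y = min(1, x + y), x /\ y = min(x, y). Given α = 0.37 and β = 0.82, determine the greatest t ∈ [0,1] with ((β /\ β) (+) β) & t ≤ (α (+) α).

0.74

β /\ β = min(0.82, 0.82) = 0.82
(β /\ β) (+) β = min(1, 0.82 + 0.82) = min(1, 1.64) = 1.00
So the left factor is (β /\ β) (+) β = 1.00.
α (+) α = min(1, 0.37 + 0.37) = min(1, 0.74) = 0.74
So the right-hand bound is α (+) α = 0.74.
The residuum of the Łukasiewicz t-norm gives the supremum: min(1, 1 − 1.00 + 0.74).
1 − 1.00 + 0.74 = 0.74, so t = min(1, 0.74) = 0.74.
Check: 1.00 & 0.74 = max(0, 0.74) = 0.74 ≤ 0.74.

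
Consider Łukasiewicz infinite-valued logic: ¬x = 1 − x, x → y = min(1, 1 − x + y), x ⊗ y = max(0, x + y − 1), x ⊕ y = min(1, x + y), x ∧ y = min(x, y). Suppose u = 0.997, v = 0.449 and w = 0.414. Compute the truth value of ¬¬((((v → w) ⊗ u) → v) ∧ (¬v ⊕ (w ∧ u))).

v → w = min(1, 1 − 0.449 + 0.414) = min(1, 0.965) = 0.965
(v → w) ⊗ u = max(0, 0.965 + 0.997 − 1) = max(0, 0.962) = 0.962
((v → w) ⊗ u) → v = min(1, 1 − 0.962 + 0.449) = min(1, 0.487) = 0.487
¬v = 1 − 0.449 = 0.551
w ∧ u = min(0.414, 0.997) = 0.414
¬v ⊕ (w ∧ u) = min(1, 0.551 + 0.414) = min(1, 0.965) = 0.965
(((v → w) ⊗ u) → v) ∧ (¬v ⊕ (w ∧ u)) = min(0.487, 0.965) = 0.487
¬((((v → w) ⊗ u) → v) ∧ (¬v ⊕ (w ∧ u))) = 1 − 0.487 = 0.513
¬¬((((v → w) ⊗ u) → v) ∧ (¬v ⊕ (w ∧ u))) = 1 − 0.513 = 0.487

0.487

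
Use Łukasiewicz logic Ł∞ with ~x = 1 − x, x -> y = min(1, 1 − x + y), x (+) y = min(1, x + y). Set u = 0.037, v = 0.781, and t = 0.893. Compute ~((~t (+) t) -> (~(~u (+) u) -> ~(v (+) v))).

0.000

~t = 1 − 0.893 = 0.107
~t (+) t = min(1, 0.107 + 0.893) = min(1, 1.000) = 1.000
~u = 1 − 0.037 = 0.963
~u (+) u = min(1, 0.963 + 0.037) = min(1, 1.000) = 1.000
~(~u (+) u) = 1 − 1.000 = 0.000
v (+) v = min(1, 0.781 + 0.781) = min(1, 1.562) = 1.000
~(v (+) v) = 1 − 1.000 = 0.000
~(~u (+) u) -> ~(v (+) v) = min(1, 1 − 0.000 + 0.000) = min(1, 1.000) = 1.000
(~t (+) t) -> (~(~u (+) u) -> ~(v (+) v)) = min(1, 1 − 1.000 + 1.000) = min(1, 1.000) = 1.000
~((~t (+) t) -> (~(~u (+) u) -> ~(v (+) v))) = 1 − 1.000 = 0.000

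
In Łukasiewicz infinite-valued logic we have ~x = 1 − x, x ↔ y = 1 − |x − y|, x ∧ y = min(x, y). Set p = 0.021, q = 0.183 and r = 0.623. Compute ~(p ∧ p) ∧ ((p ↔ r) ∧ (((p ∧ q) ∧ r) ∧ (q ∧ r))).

p ∧ p = min(0.021, 0.021) = 0.021
~(p ∧ p) = 1 − 0.021 = 0.979
p ↔ r = 1 − |0.021 − 0.623| = 1 − 0.602 = 0.398
p ∧ q = min(0.021, 0.183) = 0.021
(p ∧ q) ∧ r = min(0.021, 0.623) = 0.021
q ∧ r = min(0.183, 0.623) = 0.183
((p ∧ q) ∧ r) ∧ (q ∧ r) = min(0.021, 0.183) = 0.021
(p ↔ r) ∧ (((p ∧ q) ∧ r) ∧ (q ∧ r)) = min(0.398, 0.021) = 0.021
~(p ∧ p) ∧ ((p ↔ r) ∧ (((p ∧ q) ∧ r) ∧ (q ∧ r))) = min(0.979, 0.021) = 0.021

0.021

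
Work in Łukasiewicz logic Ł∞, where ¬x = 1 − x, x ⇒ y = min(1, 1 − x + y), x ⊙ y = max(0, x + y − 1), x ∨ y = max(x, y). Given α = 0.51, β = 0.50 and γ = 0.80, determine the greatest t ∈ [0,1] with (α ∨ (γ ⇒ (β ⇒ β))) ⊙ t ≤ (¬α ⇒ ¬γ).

β ⇒ β = min(1, 1 − 0.50 + 0.50) = min(1, 1.00) = 1.00
γ ⇒ (β ⇒ β) = min(1, 1 − 0.80 + 1.00) = min(1, 1.20) = 1.00
α ∨ (γ ⇒ (β ⇒ β)) = max(0.51, 1.00) = 1.00
So the left factor is α ∨ (γ ⇒ (β ⇒ β)) = 1.00.
¬α = 1 − 0.51 = 0.49
¬γ = 1 − 0.80 = 0.20
¬α ⇒ ¬γ = min(1, 1 − 0.49 + 0.20) = min(1, 0.71) = 0.71
So the right-hand bound is ¬α ⇒ ¬γ = 0.71.
The residuum of the Łukasiewicz t-norm gives the supremum: min(1, 1 − 1.00 + 0.71).
1 − 1.00 + 0.71 = 0.71, so t = min(1, 0.71) = 0.71.
Check: 1.00 ⊙ 0.71 = max(0, 0.71) = 0.71 ≤ 0.71.

0.71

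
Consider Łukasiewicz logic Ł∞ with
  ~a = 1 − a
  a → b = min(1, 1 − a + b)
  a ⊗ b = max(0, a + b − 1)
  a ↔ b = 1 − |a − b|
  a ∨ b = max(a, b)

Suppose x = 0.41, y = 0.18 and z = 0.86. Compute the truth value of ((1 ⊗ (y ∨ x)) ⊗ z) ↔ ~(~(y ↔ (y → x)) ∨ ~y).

0.91

y ∨ x = max(0.18, 0.41) = 0.41
1 ⊗ (y ∨ x) = max(0, 1.00 + 0.41 − 1) = max(0, 0.41) = 0.41
(1 ⊗ (y ∨ x)) ⊗ z = max(0, 0.41 + 0.86 − 1) = max(0, 0.27) = 0.27
y → x = min(1, 1 − 0.18 + 0.41) = min(1, 1.23) = 1.00
y ↔ (y → x) = 1 − |0.18 − 1.00| = 1 − 0.82 = 0.18
~(y ↔ (y → x)) = 1 − 0.18 = 0.82
~y = 1 − 0.18 = 0.82
~(y ↔ (y → x)) ∨ ~y = max(0.82, 0.82) = 0.82
~(~(y ↔ (y → x)) ∨ ~y) = 1 − 0.82 = 0.18
((1 ⊗ (y ∨ x)) ⊗ z) ↔ ~(~(y ↔ (y → x)) ∨ ~y) = 1 − |0.27 − 0.18| = 1 − 0.09 = 0.91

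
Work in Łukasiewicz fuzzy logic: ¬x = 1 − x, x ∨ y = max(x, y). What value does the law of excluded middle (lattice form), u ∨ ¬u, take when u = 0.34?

¬u = 1 − 0.34 = 0.66
u ∨ ¬u = max(0.34, 0.66) = 0.66
(The value 0.66 < 1 shows this instance is not satisfied; not a Ł∞-tautology — its value is max(a, 1−a).)

0.66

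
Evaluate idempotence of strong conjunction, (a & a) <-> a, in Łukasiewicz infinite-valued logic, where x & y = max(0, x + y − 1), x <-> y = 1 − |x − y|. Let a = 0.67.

0.67

a & a = max(0, 0.67 + 0.67 − 1) = max(0, 0.34) = 0.34
(a & a) <-> a = 1 − |0.34 − 0.67| = 1 − 0.33 = 0.67
(The value 0.67 < 1 shows this instance is not satisfied; fails in Ł∞ since a ⊗ a = max(0, 2a−1) ≠ a in general.)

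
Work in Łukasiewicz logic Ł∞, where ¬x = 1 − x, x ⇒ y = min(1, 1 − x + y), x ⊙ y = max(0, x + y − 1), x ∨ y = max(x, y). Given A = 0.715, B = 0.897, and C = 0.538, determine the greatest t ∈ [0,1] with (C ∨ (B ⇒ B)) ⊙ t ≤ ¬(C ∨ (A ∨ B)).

0.103

B ⇒ B = min(1, 1 − 0.897 + 0.897) = min(1, 1.000) = 1.000
C ∨ (B ⇒ B) = max(0.538, 1.000) = 1.000
So the left factor is C ∨ (B ⇒ B) = 1.000.
A ∨ B = max(0.715, 0.897) = 0.897
C ∨ (A ∨ B) = max(0.538, 0.897) = 0.897
¬(C ∨ (A ∨ B)) = 1 − 0.897 = 0.103
So the right-hand bound is ¬(C ∨ (A ∨ B)) = 0.103.
The residuum of the Łukasiewicz t-norm gives the supremum: min(1, 1 − 1.000 + 0.103).
1 − 1.000 + 0.103 = 0.103, so t = min(1, 0.103) = 0.103.
Check: 1.000 ⊙ 0.103 = max(0, 0.103) = 0.103 ≤ 0.103.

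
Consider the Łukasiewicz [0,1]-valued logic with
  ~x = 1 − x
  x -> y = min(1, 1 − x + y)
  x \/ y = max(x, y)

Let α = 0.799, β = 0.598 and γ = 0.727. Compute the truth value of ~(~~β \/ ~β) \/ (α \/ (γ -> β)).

~β = 1 − 0.598 = 0.402
~~β = 1 − 0.402 = 0.598
~~β \/ ~β = max(0.598, 0.402) = 0.598
~(~~β \/ ~β) = 1 − 0.598 = 0.402
γ -> β = min(1, 1 − 0.727 + 0.598) = min(1, 0.871) = 0.871
α \/ (γ -> β) = max(0.799, 0.871) = 0.871
~(~~β \/ ~β) \/ (α \/ (γ -> β)) = max(0.402, 0.871) = 0.871

0.871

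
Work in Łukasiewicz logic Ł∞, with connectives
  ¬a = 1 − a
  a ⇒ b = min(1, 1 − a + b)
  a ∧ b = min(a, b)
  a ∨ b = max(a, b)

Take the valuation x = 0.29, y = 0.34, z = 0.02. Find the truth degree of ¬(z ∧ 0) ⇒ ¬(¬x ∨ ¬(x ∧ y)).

0.29

z ∧ 0 = min(0.02, 0.00) = 0.00
¬(z ∧ 0) = 1 − 0.00 = 1.00
¬x = 1 − 0.29 = 0.71
x ∧ y = min(0.29, 0.34) = 0.29
¬(x ∧ y) = 1 − 0.29 = 0.71
¬x ∨ ¬(x ∧ y) = max(0.71, 0.71) = 0.71
¬(¬x ∨ ¬(x ∧ y)) = 1 − 0.71 = 0.29
¬(z ∧ 0) ⇒ ¬(¬x ∨ ¬(x ∧ y)) = min(1, 1 − 1.00 + 0.29) = min(1, 0.29) = 0.29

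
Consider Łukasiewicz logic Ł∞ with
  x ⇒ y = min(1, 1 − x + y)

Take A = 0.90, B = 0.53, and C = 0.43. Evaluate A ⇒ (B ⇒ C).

B ⇒ C = min(1, 1 − 0.53 + 0.43) = min(1, 0.90) = 0.90
A ⇒ (B ⇒ C) = min(1, 1 − 0.90 + 0.90) = min(1, 1.00) = 1.00

1.00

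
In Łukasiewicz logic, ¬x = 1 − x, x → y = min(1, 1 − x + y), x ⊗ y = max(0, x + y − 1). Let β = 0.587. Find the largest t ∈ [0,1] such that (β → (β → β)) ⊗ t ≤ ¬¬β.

β → β = min(1, 1 − 0.587 + 0.587) = min(1, 1.000) = 1.000
β → (β → β) = min(1, 1 − 0.587 + 1.000) = min(1, 1.413) = 1.000
So the left factor is β → (β → β) = 1.000.
¬β = 1 − 0.587 = 0.413
¬¬β = 1 − 0.413 = 0.587
So the right-hand bound is ¬¬β = 0.587.
The residuum of the Łukasiewicz t-norm gives the supremum: min(1, 1 − 1.000 + 0.587).
1 − 1.000 + 0.587 = 0.587, so t = min(1, 0.587) = 0.587.
Check: 1.000 ⊗ 0.587 = max(0, 0.587) = 0.587 ≤ 0.587.

0.587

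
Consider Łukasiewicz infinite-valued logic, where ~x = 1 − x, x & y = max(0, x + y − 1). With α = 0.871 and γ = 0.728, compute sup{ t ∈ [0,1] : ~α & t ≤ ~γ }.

~α = 1 − 0.871 = 0.129
So the left factor is ~α = 0.129.
~γ = 1 − 0.728 = 0.272
So the right-hand bound is ~γ = 0.272.
The residuum of the Łukasiewicz t-norm gives the supremum: min(1, 1 − 0.129 + 0.272).
1 − 0.129 + 0.272 = 1.143, so t = min(1, 1.143) = 1.000.
Check: 0.129 & 1.000 = max(0, 0.129) = 0.129 ≤ 0.272.

1.000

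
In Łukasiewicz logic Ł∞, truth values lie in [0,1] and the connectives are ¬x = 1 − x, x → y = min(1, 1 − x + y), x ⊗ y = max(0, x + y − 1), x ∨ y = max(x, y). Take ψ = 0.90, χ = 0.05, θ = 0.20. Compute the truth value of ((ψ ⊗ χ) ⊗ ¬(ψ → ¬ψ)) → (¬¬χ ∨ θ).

ψ ⊗ χ = max(0, 0.90 + 0.05 − 1) = max(0, -0.05) = 0.00
¬ψ = 1 − 0.90 = 0.10
ψ → ¬ψ = min(1, 1 − 0.90 + 0.10) = min(1, 0.20) = 0.20
¬(ψ → ¬ψ) = 1 − 0.20 = 0.80
(ψ ⊗ χ) ⊗ ¬(ψ → ¬ψ) = max(0, 0.00 + 0.80 − 1) = max(0, -0.20) = 0.00
¬χ = 1 − 0.05 = 0.95
¬¬χ = 1 − 0.95 = 0.05
¬¬χ ∨ θ = max(0.05, 0.20) = 0.20
((ψ ⊗ χ) ⊗ ¬(ψ → ¬ψ)) → (¬¬χ ∨ θ) = min(1, 1 − 0.00 + 0.20) = min(1, 1.20) = 1.00

1.00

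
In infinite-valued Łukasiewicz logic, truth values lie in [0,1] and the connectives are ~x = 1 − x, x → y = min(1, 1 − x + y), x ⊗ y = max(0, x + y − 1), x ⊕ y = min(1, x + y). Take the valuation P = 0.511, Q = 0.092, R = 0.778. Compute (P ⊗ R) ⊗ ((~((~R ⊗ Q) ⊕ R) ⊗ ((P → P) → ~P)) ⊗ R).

0.000

P ⊗ R = max(0, 0.511 + 0.778 − 1) = max(0, 0.289) = 0.289
~R = 1 − 0.778 = 0.222
~R ⊗ Q = max(0, 0.222 + 0.092 − 1) = max(0, -0.686) = 0.000
(~R ⊗ Q) ⊕ R = min(1, 0.000 + 0.778) = min(1, 0.778) = 0.778
~((~R ⊗ Q) ⊕ R) = 1 − 0.778 = 0.222
P → P = min(1, 1 − 0.511 + 0.511) = min(1, 1.000) = 1.000
~P = 1 − 0.511 = 0.489
(P → P) → ~P = min(1, 1 − 1.000 + 0.489) = min(1, 0.489) = 0.489
~((~R ⊗ Q) ⊕ R) ⊗ ((P → P) → ~P) = max(0, 0.222 + 0.489 − 1) = max(0, -0.289) = 0.000
(~((~R ⊗ Q) ⊕ R) ⊗ ((P → P) → ~P)) ⊗ R = max(0, 0.000 + 0.778 − 1) = max(0, -0.222) = 0.000
(P ⊗ R) ⊗ ((~((~R ⊗ Q) ⊕ R) ⊗ ((P → P) → ~P)) ⊗ R) = max(0, 0.289 + 0.000 − 1) = max(0, -0.711) = 0.000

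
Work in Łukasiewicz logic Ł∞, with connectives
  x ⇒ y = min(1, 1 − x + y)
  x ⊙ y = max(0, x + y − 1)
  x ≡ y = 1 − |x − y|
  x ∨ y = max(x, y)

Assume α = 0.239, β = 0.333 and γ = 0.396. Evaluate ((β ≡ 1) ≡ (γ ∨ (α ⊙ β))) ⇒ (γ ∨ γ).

β ≡ 1 = 1 − |0.333 − 1.000| = 1 − 0.667 = 0.333
α ⊙ β = max(0, 0.239 + 0.333 − 1) = max(0, -0.428) = 0.000
γ ∨ (α ⊙ β) = max(0.396, 0.000) = 0.396
(β ≡ 1) ≡ (γ ∨ (α ⊙ β)) = 1 − |0.333 − 0.396| = 1 − 0.063 = 0.937
γ ∨ γ = max(0.396, 0.396) = 0.396
((β ≡ 1) ≡ (γ ∨ (α ⊙ β))) ⇒ (γ ∨ γ) = min(1, 1 − 0.937 + 0.396) = min(1, 0.459) = 0.459

0.459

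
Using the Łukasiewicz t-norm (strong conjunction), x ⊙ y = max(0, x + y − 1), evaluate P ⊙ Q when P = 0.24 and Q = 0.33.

0.00

P ⊙ Q = max(0, 0.24 + 0.33 − 1) = max(0, -0.43) = 0.00
For comparison, the Gödel (minimum) t-norm min(x, y) would give 0.24.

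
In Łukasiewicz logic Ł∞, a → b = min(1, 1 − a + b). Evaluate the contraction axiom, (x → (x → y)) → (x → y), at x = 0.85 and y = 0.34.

x → y = min(1, 1 − 0.85 + 0.34) = min(1, 0.49) = 0.49
x → (x → y) = min(1, 1 − 0.85 + 0.49) = min(1, 0.64) = 0.64
(x → (x → y)) → (x → y) = min(1, 1 − 0.64 + 0.49) = min(1, 0.85) = 0.85
(The value 0.85 < 1 shows this instance is not satisfied; fails in Ł∞ (the t-norm is not idempotent).)

0.85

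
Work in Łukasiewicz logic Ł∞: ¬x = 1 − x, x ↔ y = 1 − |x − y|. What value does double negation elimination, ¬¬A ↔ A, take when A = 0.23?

1.00

¬A = 1 − 0.23 = 0.77
¬¬A = 1 − 0.77 = 0.23
¬¬A ↔ A = 1 − |0.23 − 0.23| = 1 − 0.00 = 1.00
(As expected: always 1 in Ł∞ since negation is involutive.)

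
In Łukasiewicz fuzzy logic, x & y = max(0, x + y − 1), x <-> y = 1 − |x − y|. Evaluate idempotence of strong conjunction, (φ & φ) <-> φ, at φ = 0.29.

0.71

φ & φ = max(0, 0.29 + 0.29 − 1) = max(0, -0.42) = 0.00
(φ & φ) <-> φ = 1 − |0.00 − 0.29| = 1 − 0.29 = 0.71
(The value 0.71 < 1 shows this instance is not satisfied; fails in Ł∞ since a ⊗ a = max(0, 2a−1) ≠ a in general.)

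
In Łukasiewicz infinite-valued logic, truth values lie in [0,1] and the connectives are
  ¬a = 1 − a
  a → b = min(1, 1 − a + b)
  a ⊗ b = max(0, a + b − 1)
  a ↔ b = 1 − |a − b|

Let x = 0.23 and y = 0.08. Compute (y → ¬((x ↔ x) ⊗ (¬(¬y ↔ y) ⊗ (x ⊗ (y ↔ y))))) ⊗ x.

x ↔ x = 1 − |0.23 − 0.23| = 1 − 0.00 = 1.00
¬y = 1 − 0.08 = 0.92
¬y ↔ y = 1 − |0.92 − 0.08| = 1 − 0.84 = 0.16
¬(¬y ↔ y) = 1 − 0.16 = 0.84
y ↔ y = 1 − |0.08 − 0.08| = 1 − 0.00 = 1.00
x ⊗ (y ↔ y) = max(0, 0.23 + 1.00 − 1) = max(0, 0.23) = 0.23
¬(¬y ↔ y) ⊗ (x ⊗ (y ↔ y)) = max(0, 0.84 + 0.23 − 1) = max(0, 0.07) = 0.07
(x ↔ x) ⊗ (¬(¬y ↔ y) ⊗ (x ⊗ (y ↔ y))) = max(0, 1.00 + 0.07 − 1) = max(0, 0.07) = 0.07
¬((x ↔ x) ⊗ (¬(¬y ↔ y) ⊗ (x ⊗ (y ↔ y)))) = 1 − 0.07 = 0.93
y → ¬((x ↔ x) ⊗ (¬(¬y ↔ y) ⊗ (x ⊗ (y ↔ y)))) = min(1, 1 − 0.08 + 0.93) = min(1, 1.85) = 1.00
(y → ¬((x ↔ x) ⊗ (¬(¬y ↔ y) ⊗ (x ⊗ (y ↔ y))))) ⊗ x = max(0, 1.00 + 0.23 − 1) = max(0, 0.23) = 0.23

0.23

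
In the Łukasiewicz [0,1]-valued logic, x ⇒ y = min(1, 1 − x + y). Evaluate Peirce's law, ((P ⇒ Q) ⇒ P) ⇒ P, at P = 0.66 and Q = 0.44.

P ⇒ Q = min(1, 1 − 0.66 + 0.44) = min(1, 0.78) = 0.78
(P ⇒ Q) ⇒ P = min(1, 1 − 0.78 + 0.66) = min(1, 0.88) = 0.88
((P ⇒ Q) ⇒ P) ⇒ P = min(1, 1 − 0.88 + 0.66) = min(1, 0.78) = 0.78
(The value 0.78 < 1 shows this instance is not satisfied; not a Ł∞-tautology in general.)

0.78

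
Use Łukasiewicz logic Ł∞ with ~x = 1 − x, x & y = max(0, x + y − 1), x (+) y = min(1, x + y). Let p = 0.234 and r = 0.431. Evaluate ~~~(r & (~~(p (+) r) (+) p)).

0.670

p (+) r = min(1, 0.234 + 0.431) = min(1, 0.665) = 0.665
~(p (+) r) = 1 − 0.665 = 0.335
~~(p (+) r) = 1 − 0.335 = 0.665
~~(p (+) r) (+) p = min(1, 0.665 + 0.234) = min(1, 0.899) = 0.899
r & (~~(p (+) r) (+) p) = max(0, 0.431 + 0.899 − 1) = max(0, 0.330) = 0.330
~(r & (~~(p (+) r) (+) p)) = 1 − 0.330 = 0.670
~~(r & (~~(p (+) r) (+) p)) = 1 − 0.670 = 0.330
~~~(r & (~~(p (+) r) (+) p)) = 1 − 0.330 = 0.670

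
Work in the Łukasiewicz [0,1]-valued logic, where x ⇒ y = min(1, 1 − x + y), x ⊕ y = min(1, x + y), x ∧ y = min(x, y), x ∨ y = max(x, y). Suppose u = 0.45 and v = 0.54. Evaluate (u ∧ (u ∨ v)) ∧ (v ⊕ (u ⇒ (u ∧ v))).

u ∨ v = max(0.45, 0.54) = 0.54
u ∧ (u ∨ v) = min(0.45, 0.54) = 0.45
u ∧ v = min(0.45, 0.54) = 0.45
u ⇒ (u ∧ v) = min(1, 1 − 0.45 + 0.45) = min(1, 1.00) = 1.00
v ⊕ (u ⇒ (u ∧ v)) = min(1, 0.54 + 1.00) = min(1, 1.54) = 1.00
(u ∧ (u ∨ v)) ∧ (v ⊕ (u ⇒ (u ∧ v))) = min(0.45, 1.00) = 0.45

0.45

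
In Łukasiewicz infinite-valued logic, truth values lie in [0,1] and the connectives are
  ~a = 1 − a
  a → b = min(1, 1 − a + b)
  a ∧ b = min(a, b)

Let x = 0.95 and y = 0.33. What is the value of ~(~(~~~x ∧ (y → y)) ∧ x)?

~x = 1 − 0.95 = 0.05
~~x = 1 − 0.05 = 0.95
~~~x = 1 − 0.95 = 0.05
y → y = min(1, 1 − 0.33 + 0.33) = min(1, 1.00) = 1.00
~~~x ∧ (y → y) = min(0.05, 1.00) = 0.05
~(~~~x ∧ (y → y)) = 1 − 0.05 = 0.95
~(~~~x ∧ (y → y)) ∧ x = min(0.95, 0.95) = 0.95
~(~(~~~x ∧ (y → y)) ∧ x) = 1 − 0.95 = 0.05

0.05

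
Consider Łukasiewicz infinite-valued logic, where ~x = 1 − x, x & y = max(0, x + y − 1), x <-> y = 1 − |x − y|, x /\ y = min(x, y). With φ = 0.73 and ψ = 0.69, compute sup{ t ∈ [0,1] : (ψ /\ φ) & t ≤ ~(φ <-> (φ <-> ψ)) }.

0.54

ψ /\ φ = min(0.69, 0.73) = 0.69
So the left factor is ψ /\ φ = 0.69.
φ <-> ψ = 1 − |0.73 − 0.69| = 1 − 0.04 = 0.96
φ <-> (φ <-> ψ) = 1 − |0.73 − 0.96| = 1 − 0.23 = 0.77
~(φ <-> (φ <-> ψ)) = 1 − 0.77 = 0.23
So the right-hand bound is ~(φ <-> (φ <-> ψ)) = 0.23.
The residuum of the Łukasiewicz t-norm gives the supremum: min(1, 1 − 0.69 + 0.23).
1 − 0.69 + 0.23 = 0.54, so t = min(1, 0.54) = 0.54.
Check: 0.69 & 0.54 = max(0, 0.23) = 0.23 ≤ 0.23.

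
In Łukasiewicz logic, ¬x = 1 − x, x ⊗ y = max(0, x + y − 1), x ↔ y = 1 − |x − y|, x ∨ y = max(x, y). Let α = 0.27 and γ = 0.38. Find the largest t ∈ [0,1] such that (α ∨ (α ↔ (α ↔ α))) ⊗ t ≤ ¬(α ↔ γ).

0.84

α ↔ α = 1 − |0.27 − 0.27| = 1 − 0.00 = 1.00
α ↔ (α ↔ α) = 1 − |0.27 − 1.00| = 1 − 0.73 = 0.27
α ∨ (α ↔ (α ↔ α)) = max(0.27, 0.27) = 0.27
So the left factor is α ∨ (α ↔ (α ↔ α)) = 0.27.
α ↔ γ = 1 − |0.27 − 0.38| = 1 − 0.11 = 0.89
¬(α ↔ γ) = 1 − 0.89 = 0.11
So the right-hand bound is ¬(α ↔ γ) = 0.11.
The residuum of the Łukasiewicz t-norm gives the supremum: min(1, 1 − 0.27 + 0.11).
1 − 0.27 + 0.11 = 0.84, so t = min(1, 0.84) = 0.84.
Check: 0.27 ⊗ 0.84 = max(0, 0.11) = 0.11 ≤ 0.11.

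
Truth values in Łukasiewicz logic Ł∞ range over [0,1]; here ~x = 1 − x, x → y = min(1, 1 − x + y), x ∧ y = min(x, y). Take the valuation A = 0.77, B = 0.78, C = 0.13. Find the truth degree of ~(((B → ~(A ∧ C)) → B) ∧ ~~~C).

0.22

A ∧ C = min(0.77, 0.13) = 0.13
~(A ∧ C) = 1 − 0.13 = 0.87
B → ~(A ∧ C) = min(1, 1 − 0.78 + 0.87) = min(1, 1.09) = 1.00
(B → ~(A ∧ C)) → B = min(1, 1 − 1.00 + 0.78) = min(1, 0.78) = 0.78
~C = 1 − 0.13 = 0.87
~~C = 1 − 0.87 = 0.13
~~~C = 1 − 0.13 = 0.87
((B → ~(A ∧ C)) → B) ∧ ~~~C = min(0.78, 0.87) = 0.78
~(((B → ~(A ∧ C)) → B) ∧ ~~~C) = 1 − 0.78 = 0.22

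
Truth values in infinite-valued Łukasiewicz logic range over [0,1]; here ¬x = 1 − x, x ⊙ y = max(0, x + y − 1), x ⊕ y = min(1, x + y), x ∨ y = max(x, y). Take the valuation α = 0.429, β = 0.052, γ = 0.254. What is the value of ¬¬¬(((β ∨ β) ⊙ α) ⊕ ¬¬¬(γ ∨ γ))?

β ∨ β = max(0.052, 0.052) = 0.052
(β ∨ β) ⊙ α = max(0, 0.052 + 0.429 − 1) = max(0, -0.519) = 0.000
γ ∨ γ = max(0.254, 0.254) = 0.254
¬(γ ∨ γ) = 1 − 0.254 = 0.746
¬¬(γ ∨ γ) = 1 − 0.746 = 0.254
¬¬¬(γ ∨ γ) = 1 − 0.254 = 0.746
((β ∨ β) ⊙ α) ⊕ ¬¬¬(γ ∨ γ) = min(1, 0.000 + 0.746) = min(1, 0.746) = 0.746
¬(((β ∨ β) ⊙ α) ⊕ ¬¬¬(γ ∨ γ)) = 1 − 0.746 = 0.254
¬¬(((β ∨ β) ⊙ α) ⊕ ¬¬¬(γ ∨ γ)) = 1 − 0.254 = 0.746
¬¬¬(((β ∨ β) ⊙ α) ⊕ ¬¬¬(γ ∨ γ)) = 1 − 0.746 = 0.254

0.254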